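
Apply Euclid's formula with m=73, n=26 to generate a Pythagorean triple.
(4653, 3796, 6005)

Euclid's formula: a = m² - n², b = 2mn, c = m² + n²
m = 73, n = 26
a = 73² - 26² = 5329 - 676 = 4653
b = 2 × 73 × 26 = 3796
c = 73² + 26² = 5329 + 676 = 6005
Verification: 4653² + 3796² = 21650409 + 14409616 = 36060025 = 6005² ✓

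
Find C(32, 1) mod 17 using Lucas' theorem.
15

Using Lucas' theorem:
Write n=32 and k=1 in base 17:
n in base 17: [1, 15]
k in base 17: [0, 1]
C(32,1) mod 17 = ∏ C(n_i, k_i) mod 17
Digit binomials (mod 17): C(1,0) = 1; C(15,1) = 15
Product: 1 × 15 = 15 ≡ 15 (mod 17)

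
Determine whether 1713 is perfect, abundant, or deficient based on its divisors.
deficient

Proper divisors of 1713: sum = 1 + 3 + 571 = 575
Since 575 < 1713, 1713 is deficient.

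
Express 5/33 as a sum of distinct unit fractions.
1/7 + 1/116 + 1/26796

Greedy algorithm:
5/33: ceiling(33/5) = 7, use 1/7
2/231: ceiling(231/2) = 116, use 1/116
1/26796: ceiling(26796/1) = 26796, use 1/26796
Result: 5/33 = 1/7 + 1/116 + 1/26796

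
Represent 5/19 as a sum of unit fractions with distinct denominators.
1/4 + 1/76

Greedy algorithm:
5/19: ceiling(19/5) = 4, use 1/4
1/76: ceiling(76/1) = 76, use 1/76
Result: 5/19 = 1/4 + 1/76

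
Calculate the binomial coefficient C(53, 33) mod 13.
0

Using Lucas' theorem:
Write n=53 and k=33 in base 13:
n in base 13: [4, 1]
k in base 13: [2, 7]
C(53,33) mod 13 = ∏ C(n_i, k_i) mod 13
Digit binomials (mod 13): C(4,2) = 6; C(1,7) = 0 (k_i > n_i)
Product: 6 × 0 = 0 ≡ 0 (mod 13)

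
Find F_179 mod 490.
401

Matrix identity: Q^n = [[F_(n+1), F_n], [F_n, F_(n-1)]] with Q = [[1,1],[1,0]].
n = 179 = 10110011₂. Square-and-multiply, entries mod 490:
Q^1 = [[1,1],[1,0]]
Q^2 = (Q^1)² = [[2,1],[1,1]]
Q^5 = (Q^2)²·Q = [[8,5],[5,3]]
Q^11 = (Q^5)²·Q = [[144,89],[89,55]]
Q^22 = (Q^11)² = [[237,71],[71,166]]
Q^44 = (Q^22)² = [[450,193],[193,257]]
Q^89 = (Q^44)²·Q = [[370,139],[139,231]]
Q^179 = (Q^89)²·Q = [[150,401],[401,239]]
F_179 mod 490 = Q^179[0][1] = 401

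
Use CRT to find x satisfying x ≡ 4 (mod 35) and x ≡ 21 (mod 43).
494

Using Chinese Remainder Theorem:
M = 35 × 43 = 1505
M1 = 43, M2 = 35
y1 = 43^(-1) mod 35 = 22
y2 = 35^(-1) mod 43 = 16
x = (4×43×22 + 21×35×16) mod 1505 = 494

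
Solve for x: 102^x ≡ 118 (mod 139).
2

Baby-step giant-step with step n = ⌈√139⌉ = 12.
Baby steps 102^j mod 139 (j:value) for j=0..11: 0:1, 1:102, 2:118, 3:82, 4:24, 5:85, 6:52, 7:22, 8:20, 9:94, 10:136, 11:111.
h = 118 is already in the table at j=2, so x = 2.
Check: 102^2 ≡ 118 (mod 139).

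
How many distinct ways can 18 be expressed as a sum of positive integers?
385

p(n) counts ways to write n as a sum of positive integers (order ignored).
Euler's pentagonal recurrence: p(k) = p(k-1) + p(k-2) - p(k-5) - p(k-7) + p(k-12) + p(k-15) - ... (offsets j(3j∓1)/2, signs ++--, p(0)=1, p(<0)=0).
DP table for k = 0..17: p(0)=1, p(1)=1, p(2)=2, p(3)=3, p(4)=5, p(5)=7, p(6)=11, p(7)=15, p(8)=22, p(9)=30, p(10)=42, p(11)=56, p(12)=77, p(13)=101, p(14)=135, p(15)=176, p(16)=231, p(17)=297.
Final step: p(18) = p(17) + p(16) - p(13) - p(11) + p(6) + p(3)
= 297 + 231 - 101 - 56 + 11 + 3
= 385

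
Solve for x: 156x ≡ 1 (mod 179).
70

gcd(156, 179) = 1, so the inverse exists.
Extended Euclidean algorithm on (179, 156):
179 = 1 × 156 + 23  ⟹  23 = (1)·179 + (-1)·156
156 = 6 × 23 + 18  ⟹  18 = (-6)·179 + (7)·156
23 = 1 × 18 + 5  ⟹  5 = (7)·179 + (-8)·156
18 = 3 × 5 + 3  ⟹  3 = (-27)·179 + (31)·156
5 = 1 × 3 + 2  ⟹  2 = (34)·179 + (-39)·156
3 = 1 × 2 + 1  ⟹  1 = (-61)·179 + (70)·156
So (70)·156 ≡ 1 (mod 179), i.e. 156^(-1) ≡ 70 (mod 179).
Check: 156 × 70 = 10920 ≡ 1 (mod 179)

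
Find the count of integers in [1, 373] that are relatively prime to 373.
372

373 = 373
φ(n) = n × ∏(1 - 1/p) for each prime p dividing n
φ(373) = 373 × (1 - 1/373) = 372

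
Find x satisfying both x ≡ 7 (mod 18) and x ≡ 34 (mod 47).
457

Using Chinese Remainder Theorem:
M = 18 × 47 = 846
M1 = 47, M2 = 18
y1 = 47^(-1) mod 18 = 5
y2 = 18^(-1) mod 47 = 34
x = (7×47×5 + 34×18×34) mod 846 = 457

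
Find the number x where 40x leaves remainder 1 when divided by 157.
106

gcd(40, 157) = 1, so the inverse exists.
Extended Euclidean algorithm on (157, 40):
157 = 3 × 40 + 37  ⟹  37 = (1)·157 + (-3)·40
40 = 1 × 37 + 3  ⟹  3 = (-1)·157 + (4)·40
37 = 12 × 3 + 1  ⟹  1 = (13)·157 + (-51)·40
So (-51)·40 ≡ 1 (mod 157), i.e. 40^(-1) ≡ -51 ≡ 106 (mod 157).
Check: 40 × 106 = 4240 ≡ 1 (mod 157)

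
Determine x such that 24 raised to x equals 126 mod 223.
194

Baby-step giant-step with step n = ⌈√223⌉ = 15.
Baby steps 24^j mod 223 (j:value) for j=0..14: 0:1, 1:24, 2:130, 3:221, 4:175, 5:186, 6:4, 7:96, 8:74, 9:215, 10:31, 11:75, 12:16, 13:161, 14:73.
Giant-step multiplier: 24^(-15) ≡ 24^(222-15) = 24^207 ≡ 216 (mod 223).
Giant steps γ_i = 126·216^i mod 223: γ_0=126, γ_1=10, γ_2=153, γ_3=44, γ_4=138, γ_5=149, γ_6=72, γ_7=165, γ_8=183, γ_9=57, γ_10=47, γ_11=117, γ_12=73 (in table at j=14).
x = i·n + j = 12·15 + 14 = 194.
Check: 24^194 ≡ 126 (mod 223).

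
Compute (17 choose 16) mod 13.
4

Using Lucas' theorem:
Write n=17 and k=16 in base 13:
n in base 13: [1, 4]
k in base 13: [1, 3]
C(17,16) mod 13 = ∏ C(n_i, k_i) mod 13
Digit binomials (mod 13): C(1,1) = 1; C(4,3) = 4
Product: 1 × 4 = 4 ≡ 4 (mod 13)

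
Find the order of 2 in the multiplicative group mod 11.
10

11 is prime, so ord(2) divides φ(11) = 10.
Divisors of 10: 1, 2, 5, 10.
Repeated squaring: 2^1 ≡ 2, 2^2 ≡ 4, 2^4 ≡ 5, 2^8 ≡ 3 (mod 11).
Test 2^d mod 11 for each divisor d in increasing order:
2^1 ≡ 2
2^2 ≡ 4
2^5 = 2^4·2^1 ≡ 10
2^10 = 2^8·2^2 ≡ 1  ← first divisor giving 1
The order is 10.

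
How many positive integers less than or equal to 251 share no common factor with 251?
250

251 = 251
φ(n) = n × ∏(1 - 1/p) for each prime p dividing n
φ(251) = 251 × (1 - 1/251) = 250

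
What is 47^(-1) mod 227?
29

gcd(47, 227) = 1, so the inverse exists.
Extended Euclidean algorithm on (227, 47):
227 = 4 × 47 + 39  ⟹  39 = (1)·227 + (-4)·47
47 = 1 × 39 + 8  ⟹  8 = (-1)·227 + (5)·47
39 = 4 × 8 + 7  ⟹  7 = (5)·227 + (-24)·47
8 = 1 × 7 + 1  ⟹  1 = (-6)·227 + (29)·47
So (29)·47 ≡ 1 (mod 227), i.e. 47^(-1) ≡ 29 (mod 227).
Check: 47 × 29 = 1363 ≡ 1 (mod 227)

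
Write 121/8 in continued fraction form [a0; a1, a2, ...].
[15; 8]

Euclidean algorithm steps:
121 = 15 × 8 + 1
8 = 8 × 1 + 0
Continued fraction: [15; 8]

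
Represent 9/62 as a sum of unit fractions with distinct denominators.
1/7 + 1/434

Greedy algorithm:
9/62: ceiling(62/9) = 7, use 1/7
1/434: ceiling(434/1) = 434, use 1/434
Result: 9/62 = 1/7 + 1/434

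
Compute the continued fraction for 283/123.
[2; 3, 3, 12]

Euclidean algorithm steps:
283 = 2 × 123 + 37
123 = 3 × 37 + 12
37 = 3 × 12 + 1
12 = 12 × 1 + 0
Continued fraction: [2; 3, 3, 12]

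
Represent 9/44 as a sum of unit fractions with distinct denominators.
1/5 + 1/220

Greedy algorithm:
9/44: ceiling(44/9) = 5, use 1/5
1/220: ceiling(220/1) = 220, use 1/220
Result: 9/44 = 1/5 + 1/220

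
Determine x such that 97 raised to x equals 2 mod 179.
93

Baby-step giant-step with step n = ⌈√179⌉ = 14.
Baby steps 97^j mod 179 (j:value) for j=0..13: 0:1, 1:97, 2:101, 3:131, 4:177, 5:164, 6:156, 7:96, 8:4, 9:30, 10:46, 11:166, 12:171, 13:119.
Giant-step multiplier: 97^(-14) ≡ 97^(178-14) = 97^164 ≡ 107 (mod 179).
Giant steps γ_i = 2·107^i mod 179: γ_0=2, γ_1=35, γ_2=165, γ_3=113, γ_4=98, γ_5=104, γ_6=30 (in table at j=9).
x = i·n + j = 6·14 + 9 = 93.
Check: 97^93 ≡ 2 (mod 179).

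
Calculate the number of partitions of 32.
8349

p(n) counts ways to write n as a sum of positive integers (order ignored).
Euler's pentagonal recurrence: p(k) = p(k-1) + p(k-2) - p(k-5) - p(k-7) + p(k-12) + p(k-15) - ... (offsets j(3j∓1)/2, signs ++--, p(0)=1, p(<0)=0).
DP table for k = 0..31: p(0)=1, p(1)=1, p(2)=2, p(3)=3, p(4)=5, p(5)=7, p(6)=11, p(7)=15, p(8)=22, p(9)=30, p(10)=42, p(11)=56, p(12)=77, p(13)=101, p(14)=135, p(15)=176, p(16)=231, p(17)=297, p(18)=385, p(19)=490, p(20)=627, p(21)=792, p(22)=1002, p(23)=1255, p(24)=1575, p(25)=1958, p(26)=2436, p(27)=3010, p(28)=3718, p(29)=4565, p(30)=5604, p(31)=6842.
Final step: p(32) = p(31) + p(30) - p(27) - p(25) + p(20) + p(17) - p(10) - p(6)
= 6842 + 5604 - 3010 - 1958 + 627 + 297 - 42 - 11
= 8349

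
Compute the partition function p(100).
190569292

p(n) counts ways to write n as a sum of positive integers (order ignored).
Euler's pentagonal recurrence: p(k) = p(k-1) + p(k-2) - p(k-5) - p(k-7) + p(k-12) + p(k-15) - ... (offsets j(3j∓1)/2, signs ++--, p(0)=1, p(<0)=0).
DP table for k = 0..99: p(0)=1, p(1)=1, p(2)=2, p(3)=3, p(4)=5, p(5)=7, p(6)=11, p(7)=15, p(8)=22, p(9)=30, p(10)=42, p(11)=56, p(12)=77, p(13)=101, p(14)=135, p(15)=176, p(16)=231, p(17)=297, p(18)=385, p(19)=490, p(20)=627, p(21)=792, p(22)=1002, p(23)=1255, p(24)=1575, p(25)=1958, p(26)=2436, p(27)=3010, p(28)=3718, p(29)=4565, p(30)=5604, p(31)=6842, p(32)=8349, p(33)=10143, p(34)=12310, p(35)=14883, p(36)=17977, p(37)=21637, p(38)=26015, p(39)=31185, p(40)=37338, p(41)=44583, p(42)=53174, p(43)=63261, p(44)=75175, p(45)=89134, p(46)=105558, p(47)=124754, p(48)=147273, p(49)=173525, p(50)=204226, p(51)=239943, p(52)=281589, p(53)=329931, p(54)=386155, p(55)=451276, p(56)=526823, p(57)=614154, p(58)=715220, p(59)=831820, p(60)=966467, p(61)=1121505, p(62)=1300156, p(63)=1505499, p(64)=1741630, p(65)=2012558, p(66)=2323520, p(67)=2679689, p(68)=3087735, p(69)=3554345, p(70)=4087968, p(71)=4697205, p(72)=5392783, p(73)=6185689, p(74)=7089500, p(75)=8118264, p(76)=9289091, p(77)=10619863, p(78)=12132164, p(79)=13848650, p(80)=15796476, p(81)=18004327, p(82)=20506255, p(83)=23338469, p(84)=26543660, p(85)=30167357, p(86)=34262962, p(87)=38887673, p(88)=44108109, p(89)=49995925, p(90)=56634173, p(91)=64112359, p(92)=72533807, p(93)=82010177, p(94)=92669720, p(95)=104651419, p(96)=118114304, p(97)=133230930, p(98)=150198136, p(99)=169229875.
Final step: p(100) = p(99) + p(98) - p(95) - p(93) + p(88) + p(85) - p(78) - p(74) + p(65) + p(60) - p(49) - p(43) + p(30) + p(23) - p(8) - p(0)
= 169229875 + 150198136 - 104651419 - 82010177 + 44108109 + 30167357 - 12132164 - 7089500 + 2012558 + 966467 - 173525 - 63261 + 5604 + 1255 - 22 - 1
= 190569292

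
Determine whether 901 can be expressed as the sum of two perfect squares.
1² + 30² (a=1, b=30)

Factorization: 901 = 17 × 53
By Fermat: n is sum of two squares iff every prime p ≡ 3 (mod 4) appears to even power.
All primes ≡ 3 (mod 4) appear to even power.
Search a = 0, 1, 2, … for 901 - a² a perfect square: first hit at a = 1: 901 - 1 = 900 = 30².
901 = 1² + 30² = 1 + 900 ✓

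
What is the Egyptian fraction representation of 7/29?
1/5 + 1/25 + 1/725

Greedy algorithm:
7/29: ceiling(29/7) = 5, use 1/5
6/145: ceiling(145/6) = 25, use 1/25
1/725: ceiling(725/1) = 725, use 1/725
Result: 7/29 = 1/5 + 1/25 + 1/725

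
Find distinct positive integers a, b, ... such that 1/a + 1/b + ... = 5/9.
1/2 + 1/18

Greedy algorithm:
5/9: ceiling(9/5) = 2, use 1/2
1/18: ceiling(18/1) = 18, use 1/18
Result: 5/9 = 1/2 + 1/18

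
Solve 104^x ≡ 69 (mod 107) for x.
14

Baby-step giant-step with step n = ⌈√107⌉ = 11.
Baby steps 104^j mod 107 (j:value) for j=0..10: 0:1, 1:104, 2:9, 3:80, 4:81, 5:78, 6:87, 7:60, 8:34, 9:5, 10:92.
Giant-step multiplier: 104^(-11) ≡ 104^(106-11) = 104^95 ≡ 88 (mod 107).
Giant steps γ_i = 69·88^i mod 107: γ_0=69, γ_1=80 (in table at j=3).
x = i·n + j = 1·11 + 3 = 14.
Check: 104^14 ≡ 69 (mod 107).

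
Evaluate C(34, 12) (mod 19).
18

Using Lucas' theorem:
Write n=34 and k=12 in base 19:
n in base 19: [1, 15]
k in base 19: [0, 12]
C(34,12) mod 19 = ∏ C(n_i, k_i) mod 19
Digit binomials (mod 19): C(1,0) = 1; C(15,12) = 455 ≡ 18
Product: 1 × 18 = 18 ≡ 18 (mod 19)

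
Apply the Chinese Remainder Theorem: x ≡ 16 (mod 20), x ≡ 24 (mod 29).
256

Using Chinese Remainder Theorem:
M = 20 × 29 = 580
M1 = 29, M2 = 20
y1 = 29^(-1) mod 20 = 9
y2 = 20^(-1) mod 29 = 16
x = (16×29×9 + 24×20×16) mod 580 = 256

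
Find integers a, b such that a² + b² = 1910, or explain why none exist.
Not possible

Factorization: 1910 = 2 × 5 × 191
By Fermat: n is sum of two squares iff every prime p ≡ 3 (mod 4) appears to even power.
Prime(s) ≡ 3 (mod 4) with odd exponent: [(191, 1)]
Therefore 1910 cannot be expressed as a² + b².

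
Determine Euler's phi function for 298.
148

298 = 2 × 149
φ(n) = n × ∏(1 - 1/p) for each prime p dividing n
φ(298) = 298 × (1 - 1/2) × (1 - 1/149) = 148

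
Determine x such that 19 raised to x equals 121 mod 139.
50

Baby-step giant-step with step n = ⌈√139⌉ = 12.
Baby steps 19^j mod 139 (j:value) for j=0..11: 0:1, 1:19, 2:83, 3:48, 4:78, 5:92, 6:80, 7:130, 8:107, 9:87, 10:124, 11:132.
Giant-step multiplier: 19^(-12) ≡ 19^(138-12) = 19^126 ≡ 116 (mod 139).
Giant steps γ_i = 121·116^i mod 139: γ_0=121, γ_1=136, γ_2=69, γ_3=81, γ_4=83 (in table at j=2).
x = i·n + j = 4·12 + 2 = 50.
Check: 19^50 ≡ 121 (mod 139).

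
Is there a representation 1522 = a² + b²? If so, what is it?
1² + 39² (a=1, b=39)

Factorization: 1522 = 2 × 761
By Fermat: n is sum of two squares iff every prime p ≡ 3 (mod 4) appears to even power.
All primes ≡ 3 (mod 4) appear to even power.
Search a = 0, 1, 2, … for 1522 - a² a perfect square: first hit at a = 1: 1522 - 1 = 1521 = 39².
1522 = 1² + 39² = 1 + 1521 ✓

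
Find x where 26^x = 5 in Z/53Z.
31

Baby-step giant-step with step n = ⌈√53⌉ = 8.
Baby steps 26^j mod 53 (j:value) for j=0..7: 0:1, 1:26, 2:40, 3:33, 4:10, 5:48, 6:29, 7:12.
Giant-step multiplier: 26^(-8) ≡ 26^(52-8) = 26^44 ≡ 44 (mod 53).
Giant steps γ_i = 5·44^i mod 53: γ_0=5, γ_1=8, γ_2=34, γ_3=12 (in table at j=7).
x = i·n + j = 3·8 + 7 = 31.
Check: 26^31 ≡ 5 (mod 53).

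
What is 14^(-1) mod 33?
26

gcd(14, 33) = 1, so the inverse exists.
Extended Euclidean algorithm on (33, 14):
33 = 2 × 14 + 5  ⟹  5 = (1)·33 + (-2)·14
14 = 2 × 5 + 4  ⟹  4 = (-2)·33 + (5)·14
5 = 1 × 4 + 1  ⟹  1 = (3)·33 + (-7)·14
So (-7)·14 ≡ 1 (mod 33), i.e. 14^(-1) ≡ -7 ≡ 26 (mod 33).
Check: 14 × 26 = 364 ≡ 1 (mod 33)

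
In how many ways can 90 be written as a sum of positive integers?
56634173

p(n) counts ways to write n as a sum of positive integers (order ignored).
Euler's pentagonal recurrence: p(k) = p(k-1) + p(k-2) - p(k-5) - p(k-7) + p(k-12) + p(k-15) - ... (offsets j(3j∓1)/2, signs ++--, p(0)=1, p(<0)=0).
DP table for k = 0..89: p(0)=1, p(1)=1, p(2)=2, p(3)=3, p(4)=5, p(5)=7, p(6)=11, p(7)=15, p(8)=22, p(9)=30, p(10)=42, p(11)=56, p(12)=77, p(13)=101, p(14)=135, p(15)=176, p(16)=231, p(17)=297, p(18)=385, p(19)=490, p(20)=627, p(21)=792, p(22)=1002, p(23)=1255, p(24)=1575, p(25)=1958, p(26)=2436, p(27)=3010, p(28)=3718, p(29)=4565, p(30)=5604, p(31)=6842, p(32)=8349, p(33)=10143, p(34)=12310, p(35)=14883, p(36)=17977, p(37)=21637, p(38)=26015, p(39)=31185, p(40)=37338, p(41)=44583, p(42)=53174, p(43)=63261, p(44)=75175, p(45)=89134, p(46)=105558, p(47)=124754, p(48)=147273, p(49)=173525, p(50)=204226, p(51)=239943, p(52)=281589, p(53)=329931, p(54)=386155, p(55)=451276, p(56)=526823, p(57)=614154, p(58)=715220, p(59)=831820, p(60)=966467, p(61)=1121505, p(62)=1300156, p(63)=1505499, p(64)=1741630, p(65)=2012558, p(66)=2323520, p(67)=2679689, p(68)=3087735, p(69)=3554345, p(70)=4087968, p(71)=4697205, p(72)=5392783, p(73)=6185689, p(74)=7089500, p(75)=8118264, p(76)=9289091, p(77)=10619863, p(78)=12132164, p(79)=13848650, p(80)=15796476, p(81)=18004327, p(82)=20506255, p(83)=23338469, p(84)=26543660, p(85)=30167357, p(86)=34262962, p(87)=38887673, p(88)=44108109, p(89)=49995925.
Final step: p(90) = p(89) + p(88) - p(85) - p(83) + p(78) + p(75) - p(68) - p(64) + p(55) + p(50) - p(39) - p(33) + p(20) + p(13)
= 49995925 + 44108109 - 30167357 - 23338469 + 12132164 + 8118264 - 3087735 - 1741630 + 451276 + 204226 - 31185 - 10143 + 627 + 101
= 56634173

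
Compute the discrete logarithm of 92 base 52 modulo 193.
70

Baby-step giant-step with step n = ⌈√193⌉ = 14.
Baby steps 52^j mod 193 (j:value) for j=0..13: 0:1, 1:52, 2:2, 3:104, 4:4, 5:15, 6:8, 7:30, 8:16, 9:60, 10:32, 11:120, 12:64, 13:47.
Giant-step multiplier: 52^(-14) ≡ 52^(192-14) = 52^178 ≡ 95 (mod 193).
Giant steps γ_i = 92·95^i mod 193: γ_0=92, γ_1=55, γ_2=14, γ_3=172, γ_4=128, γ_5=1 (in table at j=0).
x = i·n + j = 5·14 + 0 = 70.
Check: 52^70 ≡ 92 (mod 193).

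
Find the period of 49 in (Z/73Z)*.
12

73 is prime, so ord(49) divides φ(73) = 72.
Divisors of 72: 1, 2, 3, 4, 6, 8, 9, 12, 18, 24, 36, 72.
Repeated squaring: 49^1 ≡ 49, 49^2 ≡ 65, 49^4 ≡ 64, 49^8 ≡ 8, 49^16 ≡ 64, 49^32 ≡ 8, 49^64 ≡ 64 (mod 73).
Test 49^d mod 73 for each divisor d in increasing order:
49^1 ≡ 49
49^2 ≡ 65
49^3 = 49^2·49^1 ≡ 46
49^4 ≡ 64
49^6 = 49^4·49^2 ≡ 72
49^8 ≡ 8
49^9 = 49^8·49^1 ≡ 27
49^12 = 49^8·49^4 ≡ 1  ← first divisor giving 1
The order is 12.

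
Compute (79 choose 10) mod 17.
11

Using Lucas' theorem:
Write n=79 and k=10 in base 17:
n in base 17: [4, 11]
k in base 17: [0, 10]
C(79,10) mod 17 = ∏ C(n_i, k_i) mod 17
Digit binomials (mod 17): C(4,0) = 1; C(11,10) = 11
Product: 1 × 11 = 11 ≡ 11 (mod 17)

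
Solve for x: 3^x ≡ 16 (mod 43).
24

Baby-step giant-step with step n = ⌈√43⌉ = 7.
Baby steps 3^j mod 43 (j:value) for j=0..6: 0:1, 1:3, 2:9, 3:27, 4:38, 5:28, 6:41.
Giant-step multiplier: 3^(-7) ≡ 3^(42-7) = 3^35 ≡ 7 (mod 43).
Giant steps γ_i = 16·7^i mod 43: γ_0=16, γ_1=26, γ_2=10, γ_3=27 (in table at j=3).
x = i·n + j = 3·7 + 3 = 24.
Check: 3^24 ≡ 16 (mod 43).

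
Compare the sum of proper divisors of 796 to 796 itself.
deficient

Proper divisors of 796: sum = 1 + 2 + 4 + 199 + 398 = 604
Since 604 < 796, 796 is deficient.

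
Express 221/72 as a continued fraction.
[3; 14, 2, 2]

Euclidean algorithm steps:
221 = 3 × 72 + 5
72 = 14 × 5 + 2
5 = 2 × 2 + 1
2 = 2 × 1 + 0
Continued fraction: [3; 14, 2, 2]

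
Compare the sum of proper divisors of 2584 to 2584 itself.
abundant

Proper divisors of 2584: sum = 1 + 2 + 4 + 8 + 17 + 19 + 34 + 38 + 68 + 76 + 136 + 152 + 323 + 646 + 1292 = 2816
Since 2816 > 2584, 2584 is abundant.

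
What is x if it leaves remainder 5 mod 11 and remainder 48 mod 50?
148

Using Chinese Remainder Theorem:
M = 11 × 50 = 550
M1 = 50, M2 = 11
y1 = 50^(-1) mod 11 = 2
y2 = 11^(-1) mod 50 = 41
x = (5×50×2 + 48×11×41) mod 550 = 148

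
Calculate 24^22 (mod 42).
18

Repeated squaring. Binary of 22 = 10110.
24^1 ≡ 24 (mod 42); 24^2 ≡ 30 (mod 42); 24^4 ≡ 18 (mod 42); 24^8 ≡ 30 (mod 42); 24^16 ≡ 18 (mod 42)
24^22 = 24^2 × 24^4 × 24^16 ≡ 18 (mod 42)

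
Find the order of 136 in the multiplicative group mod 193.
192

193 is prime, so ord(136) divides φ(193) = 192.
Divisors of 192: 1, 2, 3, 4, 6, 8, 12, 16, 24, 32, 48, 64, 96, 192.
Repeated squaring: 136^1 ≡ 136, 136^2 ≡ 161, 136^4 ≡ 59, 136^8 ≡ 7, 136^16 ≡ 49, 136^32 ≡ 85, 136^64 ≡ 84, 136^128 ≡ 108 (mod 193).
Test 136^d mod 193 for each divisor d in increasing order:
136^1 ≡ 136
136^2 ≡ 161
136^3 = 136^2·136^1 ≡ 87
136^4 ≡ 59
136^6 = 136^4·136^2 ≡ 42
136^8 ≡ 7
136^12 = 136^8·136^4 ≡ 27
136^16 ≡ 49
136^24 = 136^16·136^8 ≡ 150
136^32 ≡ 85
136^48 = 136^32·136^16 ≡ 112
136^64 ≡ 84
136^96 = 136^64·136^32 ≡ 192
136^192 = 136^128·136^64 ≡ 1  ← first divisor giving 1
The order is 192.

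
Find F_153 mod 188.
154

Matrix identity: Q^n = [[F_(n+1), F_n], [F_n, F_(n-1)]] with Q = [[1,1],[1,0]].
n = 153 = 10011001₂. Square-and-multiply, entries mod 188:
Q^1 = [[1,1],[1,0]]
Q^2 = (Q^1)² = [[2,1],[1,1]]
Q^4 = (Q^2)² = [[5,3],[3,2]]
Q^9 = (Q^4)²·Q = [[55,34],[34,21]]
Q^19 = (Q^9)²·Q = [[185,45],[45,140]]
Q^38 = (Q^19)² = [[154,149],[149,5]]
Q^76 = (Q^38)² = [[45,3],[3,42]]
Q^153 = (Q^76)²·Q = [[39,154],[154,73]]
F_153 mod 188 = Q^153[0][1] = 154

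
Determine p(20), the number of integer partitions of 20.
627

p(n) counts ways to write n as a sum of positive integers (order ignored).
Euler's pentagonal recurrence: p(k) = p(k-1) + p(k-2) - p(k-5) - p(k-7) + p(k-12) + p(k-15) - ... (offsets j(3j∓1)/2, signs ++--, p(0)=1, p(<0)=0).
DP table for k = 0..19: p(0)=1, p(1)=1, p(2)=2, p(3)=3, p(4)=5, p(5)=7, p(6)=11, p(7)=15, p(8)=22, p(9)=30, p(10)=42, p(11)=56, p(12)=77, p(13)=101, p(14)=135, p(15)=176, p(16)=231, p(17)=297, p(18)=385, p(19)=490.
Final step: p(20) = p(19) + p(18) - p(15) - p(13) + p(8) + p(5)
= 490 + 385 - 176 - 101 + 22 + 7
= 627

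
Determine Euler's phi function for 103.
102

103 = 103
φ(n) = n × ∏(1 - 1/p) for each prime p dividing n
φ(103) = 103 × (1 - 1/103) = 102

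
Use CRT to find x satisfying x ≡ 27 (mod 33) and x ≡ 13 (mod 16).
93

Using Chinese Remainder Theorem:
M = 33 × 16 = 528
M1 = 16, M2 = 33
y1 = 16^(-1) mod 33 = 31
y2 = 33^(-1) mod 16 = 1
x = (27×16×31 + 13×33×1) mod 528 = 93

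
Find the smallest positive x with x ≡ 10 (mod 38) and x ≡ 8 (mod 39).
86

Using Chinese Remainder Theorem:
M = 38 × 39 = 1482
M1 = 39, M2 = 38
y1 = 39^(-1) mod 38 = 1
y2 = 38^(-1) mod 39 = 38
x = (10×39×1 + 8×38×38) mod 1482 = 86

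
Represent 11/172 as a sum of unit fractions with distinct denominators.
1/16 + 1/688

Greedy algorithm:
11/172: ceiling(172/11) = 16, use 1/16
1/688: ceiling(688/1) = 688, use 1/688
Result: 11/172 = 1/16 + 1/688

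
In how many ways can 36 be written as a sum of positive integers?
17977

p(n) counts ways to write n as a sum of positive integers (order ignored).
Euler's pentagonal recurrence: p(k) = p(k-1) + p(k-2) - p(k-5) - p(k-7) + p(k-12) + p(k-15) - ... (offsets j(3j∓1)/2, signs ++--, p(0)=1, p(<0)=0).
DP table for k = 0..35: p(0)=1, p(1)=1, p(2)=2, p(3)=3, p(4)=5, p(5)=7, p(6)=11, p(7)=15, p(8)=22, p(9)=30, p(10)=42, p(11)=56, p(12)=77, p(13)=101, p(14)=135, p(15)=176, p(16)=231, p(17)=297, p(18)=385, p(19)=490, p(20)=627, p(21)=792, p(22)=1002, p(23)=1255, p(24)=1575, p(25)=1958, p(26)=2436, p(27)=3010, p(28)=3718, p(29)=4565, p(30)=5604, p(31)=6842, p(32)=8349, p(33)=10143, p(34)=12310, p(35)=14883.
Final step: p(36) = p(35) + p(34) - p(31) - p(29) + p(24) + p(21) - p(14) - p(10) + p(1)
= 14883 + 12310 - 6842 - 4565 + 1575 + 792 - 135 - 42 + 1
= 17977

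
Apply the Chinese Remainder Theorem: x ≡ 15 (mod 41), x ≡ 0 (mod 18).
630

Using Chinese Remainder Theorem:
M = 41 × 18 = 738
M1 = 18, M2 = 41
y1 = 18^(-1) mod 41 = 16
y2 = 41^(-1) mod 18 = 11
x = (15×18×16 + 0×41×11) mod 738 = 630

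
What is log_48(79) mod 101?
68

Baby-step giant-step with step n = ⌈√101⌉ = 11.
Baby steps 48^j mod 101 (j:value) for j=0..10: 0:1, 1:48, 2:82, 3:98, 4:58, 5:57, 6:9, 7:28, 8:31, 9:74, 10:17.
Giant-step multiplier: 48^(-11) ≡ 48^(100-11) = 48^89 ≡ 38 (mod 101).
Giant steps γ_i = 79·38^i mod 101: γ_0=79, γ_1=73, γ_2=47, γ_3=69, γ_4=97, γ_5=50, γ_6=82 (in table at j=2).
x = i·n + j = 6·11 + 2 = 68.
Check: 48^68 ≡ 79 (mod 101).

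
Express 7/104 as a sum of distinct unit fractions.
1/15 + 1/1560

Greedy algorithm:
7/104: ceiling(104/7) = 15, use 1/15
1/1560: ceiling(1560/1) = 1560, use 1/1560
Result: 7/104 = 1/15 + 1/1560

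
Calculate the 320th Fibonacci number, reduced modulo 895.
575

Matrix identity: Q^n = [[F_(n+1), F_n], [F_n, F_(n-1)]] with Q = [[1,1],[1,0]].
n = 320 = 101000000₂. Square-and-multiply, entries mod 895:
Q^1 = [[1,1],[1,0]]
Q^2 = (Q^1)² = [[2,1],[1,1]]
Q^5 = (Q^2)²·Q = [[8,5],[5,3]]
Q^10 = (Q^5)² = [[89,55],[55,34]]
Q^20 = (Q^10)² = [[206,500],[500,601]]
Q^40 = (Q^20)² = [[666,750],[750,811]]
Q^80 = (Q^40)² = [[76,635],[635,336]]
Q^160 = (Q^80)² = [[881,280],[280,601]]
Q^320 = (Q^160)² = [[731,575],[575,156]]
F_320 mod 895 = Q^320[0][1] = 575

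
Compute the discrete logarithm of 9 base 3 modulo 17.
2

Baby-step giant-step with step n = ⌈√17⌉ = 5.
Baby steps 3^j mod 17 (j:value) for j=0..4: 0:1, 1:3, 2:9, 3:10, 4:13.
h = 9 is already in the table at j=2, so x = 2.
Check: 3^2 ≡ 9 (mod 17).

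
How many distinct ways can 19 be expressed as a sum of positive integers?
490

p(n) counts ways to write n as a sum of positive integers (order ignored).
Euler's pentagonal recurrence: p(k) = p(k-1) + p(k-2) - p(k-5) - p(k-7) + p(k-12) + p(k-15) - ... (offsets j(3j∓1)/2, signs ++--, p(0)=1, p(<0)=0).
DP table for k = 0..18: p(0)=1, p(1)=1, p(2)=2, p(3)=3, p(4)=5, p(5)=7, p(6)=11, p(7)=15, p(8)=22, p(9)=30, p(10)=42, p(11)=56, p(12)=77, p(13)=101, p(14)=135, p(15)=176, p(16)=231, p(17)=297, p(18)=385.
Final step: p(19) = p(18) + p(17) - p(14) - p(12) + p(7) + p(4)
= 385 + 297 - 135 - 77 + 15 + 5
= 490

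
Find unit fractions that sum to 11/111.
1/11 + 1/123 + 1/16687

Greedy algorithm:
11/111: ceiling(111/11) = 11, use 1/11
10/1221: ceiling(1221/10) = 123, use 1/123
1/16687: ceiling(16687/1) = 16687, use 1/16687
Result: 11/111 = 1/11 + 1/123 + 1/16687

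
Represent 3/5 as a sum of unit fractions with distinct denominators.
1/2 + 1/10

Greedy algorithm:
3/5: ceiling(5/3) = 2, use 1/2
1/10: ceiling(10/1) = 10, use 1/10
Result: 3/5 = 1/2 + 1/10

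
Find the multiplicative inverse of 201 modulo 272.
249

gcd(201, 272) = 1, so the inverse exists.
Extended Euclidean algorithm on (272, 201):
272 = 1 × 201 + 71  ⟹  71 = (1)·272 + (-1)·201
201 = 2 × 71 + 59  ⟹  59 = (-2)·272 + (3)·201
71 = 1 × 59 + 12  ⟹  12 = (3)·272 + (-4)·201
59 = 4 × 12 + 11  ⟹  11 = (-14)·272 + (19)·201
12 = 1 × 11 + 1  ⟹  1 = (17)·272 + (-23)·201
So (-23)·201 ≡ 1 (mod 272), i.e. 201^(-1) ≡ -23 ≡ 249 (mod 272).
Check: 201 × 249 = 50049 ≡ 1 (mod 272)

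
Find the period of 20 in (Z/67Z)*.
66

67 is prime, so ord(20) divides φ(67) = 66.
Divisors of 66: 1, 2, 3, 6, 11, 22, 33, 66.
Repeated squaring: 20^1 ≡ 20, 20^2 ≡ 65, 20^4 ≡ 4, 20^8 ≡ 16, 20^16 ≡ 55, 20^32 ≡ 10, 20^64 ≡ 33 (mod 67).
Test 20^d mod 67 for each divisor d in increasing order:
20^1 ≡ 20
20^2 ≡ 65
20^3 = 20^2·20^1 ≡ 27
20^6 = 20^4·20^2 ≡ 59
20^11 = 20^8·20^2·20^1 ≡ 30
20^22 = 20^16·20^4·20^2 ≡ 29
20^33 = 20^32·20^1 ≡ 66
20^66 = 20^64·20^2 ≡ 1  ← first divisor giving 1
The order is 66.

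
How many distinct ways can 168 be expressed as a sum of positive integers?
228204732751

p(n) counts ways to write n as a sum of positive integers (order ignored).
Euler's pentagonal recurrence: p(k) = p(k-1) + p(k-2) - p(k-5) - p(k-7) + p(k-12) + p(k-15) - ... (offsets j(3j∓1)/2, signs ++--, p(0)=1, p(<0)=0).
DP table for k = 0..167: p(0)=1, p(1)=1, p(2)=2, p(3)=3, p(4)=5, p(5)=7, p(6)=11, p(7)=15, p(8)=22, p(9)=30, p(10)=42, p(11)=56, p(12)=77, p(13)=101, p(14)=135, p(15)=176, p(16)=231, p(17)=297, p(18)=385, p(19)=490, p(20)=627, p(21)=792, p(22)=1002, p(23)=1255, p(24)=1575, p(25)=1958, p(26)=2436, p(27)=3010, p(28)=3718, p(29)=4565, p(30)=5604, p(31)=6842, p(32)=8349, p(33)=10143, p(34)=12310, p(35)=14883, p(36)=17977, p(37)=21637, p(38)=26015, p(39)=31185, p(40)=37338, p(41)=44583, p(42)=53174, p(43)=63261, p(44)=75175, p(45)=89134, p(46)=105558, p(47)=124754, p(48)=147273, p(49)=173525, p(50)=204226, p(51)=239943, p(52)=281589, p(53)=329931, p(54)=386155, p(55)=451276, p(56)=526823, p(57)=614154, p(58)=715220, p(59)=831820, p(60)=966467, p(61)=1121505, p(62)=1300156, p(63)=1505499, p(64)=1741630, p(65)=2012558, p(66)=2323520, p(67)=2679689, p(68)=3087735, p(69)=3554345, p(70)=4087968, p(71)=4697205, p(72)=5392783, p(73)=6185689, p(74)=7089500, p(75)=8118264, p(76)=9289091, p(77)=10619863, p(78)=12132164, p(79)=13848650, p(80)=15796476, p(81)=18004327, p(82)=20506255, p(83)=23338469, p(84)=26543660, p(85)=30167357, p(86)=34262962, p(87)=38887673, p(88)=44108109, p(89)=49995925, p(90)=56634173, p(91)=64112359, p(92)=72533807, p(93)=82010177, p(94)=92669720, p(95)=104651419, p(96)=118114304, p(97)=133230930, p(98)=150198136, p(99)=169229875, p(100)=190569292, p(101)=214481126, p(102)=241265379, p(103)=271248950, p(104)=304801365, p(105)=342325709, p(106)=384276336, p(107)=431149389, p(108)=483502844, p(109)=541946240, p(110)=607163746, p(111)=679903203, p(112)=761002156, p(113)=851376628, p(114)=952050665, p(115)=1064144451, p(116)=1188908248, p(117)=1327710076, p(118)=1482074143, p(119)=1653668665, p(120)=1844349560, p(121)=2056148051, p(122)=2291320912, p(123)=2552338241, p(124)=2841940500, p(125)=3163127352, p(126)=3519222692, p(127)=3913864295, p(128)=4351078600, p(129)=4835271870, p(130)=5371315400, p(131)=5964539504, p(132)=6620830889, p(133)=7346629512, p(134)=8149040695, p(135)=9035836076, p(136)=10015581680, p(137)=11097645016, p(138)=12292341831, p(139)=13610949895, p(140)=15065878135, p(141)=16670689208, p(142)=18440293320, p(143)=20390982757, p(144)=22540654445, p(145)=24908858009, p(146)=27517052599, p(147)=30388671978, p(148)=33549419497, p(149)=37027355200, p(150)=40853235313, p(151)=45060624582, p(152)=49686288421, p(153)=54770336324, p(154)=60356673280, p(155)=66493182097, p(156)=73232243759, p(157)=80630964769, p(158)=88751778802, p(159)=97662728555, p(160)=107438159466, p(161)=118159068427, p(162)=129913904637, p(163)=142798995930, p(164)=156919475295, p(165)=172389800255, p(166)=189334822579, p(167)=207890420102.
Final step: p(168) = p(167) + p(166) - p(163) - p(161) + p(156) + p(153) - p(146) - p(142) + p(133) + p(128) - p(117) - p(111) + p(98) + p(91) - p(76) - p(68) + p(51) + p(42) - p(23) - p(13)
= 207890420102 + 189334822579 - 142798995930 - 118159068427 + 73232243759 + 54770336324 - 27517052599 - 18440293320 + 7346629512 + 4351078600 - 1327710076 - 679903203 + 150198136 + 64112359 - 9289091 - 3087735 + 239943 + 53174 - 1255 - 101
= 228204732751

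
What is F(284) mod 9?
6

Matrix identity: Q^n = [[F_(n+1), F_n], [F_n, F_(n-1)]] with Q = [[1,1],[1,0]].
n = 284 = 100011100₂. Square-and-multiply, entries mod 9:
Q^1 = [[1,1],[1,0]]
Q^2 = (Q^1)² = [[2,1],[1,1]]
Q^4 = (Q^2)² = [[5,3],[3,2]]
Q^8 = (Q^4)² = [[7,3],[3,4]]
Q^17 = (Q^8)²·Q = [[1,4],[4,6]]
Q^35 = (Q^17)²·Q = [[0,8],[8,1]]
Q^71 = (Q^35)²·Q = [[0,1],[1,8]]
Q^142 = (Q^71)² = [[1,8],[8,2]]
Q^284 = (Q^142)² = [[2,6],[6,5]]
F_284 mod 9 = Q^284[0][1] = 6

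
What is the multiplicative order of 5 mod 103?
102

103 is prime, so ord(5) divides φ(103) = 102.
Divisors of 102: 1, 2, 3, 6, 17, 34, 51, 102.
Repeated squaring: 5^1 ≡ 5, 5^2 ≡ 25, 5^4 ≡ 7, 5^8 ≡ 49, 5^16 ≡ 32, 5^32 ≡ 97, 5^64 ≡ 36 (mod 103).
Test 5^d mod 103 for each divisor d in increasing order:
5^1 ≡ 5
5^2 ≡ 25
5^3 = 5^2·5^1 ≡ 22
5^6 = 5^4·5^2 ≡ 72
5^17 = 5^16·5^1 ≡ 57
5^34 = 5^32·5^2 ≡ 56
5^51 = 5^32·5^16·5^2·5^1 ≡ 102
5^102 = 5^64·5^32·5^4·5^2 ≡ 1  ← first divisor giving 1
The order is 102.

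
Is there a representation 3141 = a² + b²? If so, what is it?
15² + 54² (a=15, b=54)

Factorization: 3141 = 3^2 × 349
By Fermat: n is sum of two squares iff every prime p ≡ 3 (mod 4) appears to even power.
All primes ≡ 3 (mod 4) appear to even power.
Search a = 0, 1, 2, … for 3141 - a² a perfect square: first hit at a = 15: 3141 - 225 = 2916 = 54².
3141 = 15² + 54² = 225 + 2916 ✓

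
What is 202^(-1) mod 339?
193

gcd(202, 339) = 1, so the inverse exists.
Extended Euclidean algorithm on (339, 202):
339 = 1 × 202 + 137  ⟹  137 = (1)·339 + (-1)·202
202 = 1 × 137 + 65  ⟹  65 = (-1)·339 + (2)·202
137 = 2 × 65 + 7  ⟹  7 = (3)·339 + (-5)·202
65 = 9 × 7 + 2  ⟹  2 = (-28)·339 + (47)·202
7 = 3 × 2 + 1  ⟹  1 = (87)·339 + (-146)·202
So (-146)·202 ≡ 1 (mod 339), i.e. 202^(-1) ≡ -146 ≡ 193 (mod 339).
Check: 202 × 193 = 38986 ≡ 1 (mod 339)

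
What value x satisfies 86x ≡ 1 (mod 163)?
127

gcd(86, 163) = 1, so the inverse exists.
Extended Euclidean algorithm on (163, 86):
163 = 1 × 86 + 77  ⟹  77 = (1)·163 + (-1)·86
86 = 1 × 77 + 9  ⟹  9 = (-1)·163 + (2)·86
77 = 8 × 9 + 5  ⟹  5 = (9)·163 + (-17)·86
9 = 1 × 5 + 4  ⟹  4 = (-10)·163 + (19)·86
5 = 1 × 4 + 1  ⟹  1 = (19)·163 + (-36)·86
So (-36)·86 ≡ 1 (mod 163), i.e. 86^(-1) ≡ -36 ≡ 127 (mod 163).
Check: 86 × 127 = 10922 ≡ 1 (mod 163)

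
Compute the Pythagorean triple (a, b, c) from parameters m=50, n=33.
(1411, 3300, 3589)

Euclid's formula: a = m² - n², b = 2mn, c = m² + n²
m = 50, n = 33
a = 50² - 33² = 2500 - 1089 = 1411
b = 2 × 50 × 33 = 3300
c = 50² + 33² = 2500 + 1089 = 3589
Verification: 1411² + 3300² = 1990921 + 10890000 = 12880921 = 3589² ✓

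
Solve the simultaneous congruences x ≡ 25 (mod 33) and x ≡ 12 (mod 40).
652

Using Chinese Remainder Theorem:
M = 33 × 40 = 1320
M1 = 40, M2 = 33
y1 = 40^(-1) mod 33 = 19
y2 = 33^(-1) mod 40 = 17
x = (25×40×19 + 12×33×17) mod 1320 = 652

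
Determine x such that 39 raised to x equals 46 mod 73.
54

Baby-step giant-step with step n = ⌈√73⌉ = 9.
Baby steps 39^j mod 73 (j:value) for j=0..8: 0:1, 1:39, 2:61, 3:43, 4:71, 5:68, 6:24, 7:60, 8:4.
Giant-step multiplier: 39^(-9) ≡ 39^(72-9) = 39^63 ≡ 22 (mod 73).
Giant steps γ_i = 46·22^i mod 73: γ_0=46, γ_1=63, γ_2=72, γ_3=51, γ_4=27, γ_5=10, γ_6=1 (in table at j=0).
x = i·n + j = 6·9 + 0 = 54.
Check: 39^54 ≡ 46 (mod 73).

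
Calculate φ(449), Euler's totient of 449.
448

449 = 449
φ(n) = n × ∏(1 - 1/p) for each prime p dividing n
φ(449) = 449 × (1 - 1/449) = 448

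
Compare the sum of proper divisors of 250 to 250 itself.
deficient

Proper divisors of 250: sum = 1 + 2 + 5 + 10 + 25 + 50 + 125 = 218
Since 218 < 250, 250 is deficient.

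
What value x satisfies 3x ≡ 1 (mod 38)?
13

gcd(3, 38) = 1, so the inverse exists.
Extended Euclidean algorithm on (38, 3):
38 = 12 × 3 + 2  ⟹  2 = (1)·38 + (-12)·3
3 = 1 × 2 + 1  ⟹  1 = (-1)·38 + (13)·3
So (13)·3 ≡ 1 (mod 38), i.e. 3^(-1) ≡ 13 (mod 38).
Check: 3 × 13 = 39 ≡ 1 (mod 38)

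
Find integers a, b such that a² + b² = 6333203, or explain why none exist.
Not possible

Factorization: 6333203 = 47^3 × 61
By Fermat: n is sum of two squares iff every prime p ≡ 3 (mod 4) appears to even power.
Prime(s) ≡ 3 (mod 4) with odd exponent: [(47, 3)]
Therefore 6333203 cannot be expressed as a² + b².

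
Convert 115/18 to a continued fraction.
[6; 2, 1, 1, 3]

Euclidean algorithm steps:
115 = 6 × 18 + 7
18 = 2 × 7 + 4
7 = 1 × 4 + 3
4 = 1 × 3 + 1
3 = 3 × 1 + 0
Continued fraction: [6; 2, 1, 1, 3]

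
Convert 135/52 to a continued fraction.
[2; 1, 1, 2, 10]

Euclidean algorithm steps:
135 = 2 × 52 + 31
52 = 1 × 31 + 21
31 = 1 × 21 + 10
21 = 2 × 10 + 1
10 = 10 × 1 + 0
Continued fraction: [2; 1, 1, 2, 10]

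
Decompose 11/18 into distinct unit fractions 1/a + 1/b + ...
1/2 + 1/9

Greedy algorithm:
11/18: ceiling(18/11) = 2, use 1/2
1/9: ceiling(9/1) = 9, use 1/9
Result: 11/18 = 1/2 + 1/9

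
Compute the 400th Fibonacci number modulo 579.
144

Matrix identity: Q^n = [[F_(n+1), F_n], [F_n, F_(n-1)]] with Q = [[1,1],[1,0]].
n = 400 = 110010000₂. Square-and-multiply, entries mod 579:
Q^1 = [[1,1],[1,0]]
Q^3 = (Q^1)²·Q = [[3,2],[2,1]]
Q^6 = (Q^3)² = [[13,8],[8,5]]
Q^12 = (Q^6)² = [[233,144],[144,89]]
Q^25 = (Q^12)²·Q = [[382,334],[334,48]]
Q^50 = (Q^25)² = [[404,28],[28,376]]
Q^100 = (Q^50)² = [[143,417],[417,305]]
Q^200 = (Q^100)² = [[373,378],[378,574]]
Q^400 = (Q^200)² = [[40,144],[144,475]]
F_400 mod 579 = Q^400[0][1] = 144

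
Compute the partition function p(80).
15796476

p(n) counts ways to write n as a sum of positive integers (order ignored).
Euler's pentagonal recurrence: p(k) = p(k-1) + p(k-2) - p(k-5) - p(k-7) + p(k-12) + p(k-15) - ... (offsets j(3j∓1)/2, signs ++--, p(0)=1, p(<0)=0).
DP table for k = 0..79: p(0)=1, p(1)=1, p(2)=2, p(3)=3, p(4)=5, p(5)=7, p(6)=11, p(7)=15, p(8)=22, p(9)=30, p(10)=42, p(11)=56, p(12)=77, p(13)=101, p(14)=135, p(15)=176, p(16)=231, p(17)=297, p(18)=385, p(19)=490, p(20)=627, p(21)=792, p(22)=1002, p(23)=1255, p(24)=1575, p(25)=1958, p(26)=2436, p(27)=3010, p(28)=3718, p(29)=4565, p(30)=5604, p(31)=6842, p(32)=8349, p(33)=10143, p(34)=12310, p(35)=14883, p(36)=17977, p(37)=21637, p(38)=26015, p(39)=31185, p(40)=37338, p(41)=44583, p(42)=53174, p(43)=63261, p(44)=75175, p(45)=89134, p(46)=105558, p(47)=124754, p(48)=147273, p(49)=173525, p(50)=204226, p(51)=239943, p(52)=281589, p(53)=329931, p(54)=386155, p(55)=451276, p(56)=526823, p(57)=614154, p(58)=715220, p(59)=831820, p(60)=966467, p(61)=1121505, p(62)=1300156, p(63)=1505499, p(64)=1741630, p(65)=2012558, p(66)=2323520, p(67)=2679689, p(68)=3087735, p(69)=3554345, p(70)=4087968, p(71)=4697205, p(72)=5392783, p(73)=6185689, p(74)=7089500, p(75)=8118264, p(76)=9289091, p(77)=10619863, p(78)=12132164, p(79)=13848650.
Final step: p(80) = p(79) + p(78) - p(75) - p(73) + p(68) + p(65) - p(58) - p(54) + p(45) + p(40) - p(29) - p(23) + p(10) + p(3)
= 13848650 + 12132164 - 8118264 - 6185689 + 3087735 + 2012558 - 715220 - 386155 + 89134 + 37338 - 4565 - 1255 + 42 + 3
= 15796476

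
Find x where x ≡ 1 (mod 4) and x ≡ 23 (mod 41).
105

Using Chinese Remainder Theorem:
M = 4 × 41 = 164
M1 = 41, M2 = 4
y1 = 41^(-1) mod 4 = 1
y2 = 4^(-1) mod 41 = 31
x = (1×41×1 + 23×4×31) mod 164 = 105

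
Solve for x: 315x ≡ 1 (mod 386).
299

gcd(315, 386) = 1, so the inverse exists.
Extended Euclidean algorithm on (386, 315):
386 = 1 × 315 + 71  ⟹  71 = (1)·386 + (-1)·315
315 = 4 × 71 + 31  ⟹  31 = (-4)·386 + (5)·315
71 = 2 × 31 + 9  ⟹  9 = (9)·386 + (-11)·315
31 = 3 × 9 + 4  ⟹  4 = (-31)·386 + (38)·315
9 = 2 × 4 + 1  ⟹  1 = (71)·386 + (-87)·315
So (-87)·315 ≡ 1 (mod 386), i.e. 315^(-1) ≡ -87 ≡ 299 (mod 386).
Check: 315 × 299 = 94185 ≡ 1 (mod 386)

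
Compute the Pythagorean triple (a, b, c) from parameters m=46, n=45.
(91, 4140, 4141)

Euclid's formula: a = m² - n², b = 2mn, c = m² + n²
m = 46, n = 45
a = 46² - 45² = 2116 - 2025 = 91
b = 2 × 46 × 45 = 4140
c = 46² + 45² = 2116 + 2025 = 4141
Verification: 91² + 4140² = 8281 + 17139600 = 17147881 = 4141² ✓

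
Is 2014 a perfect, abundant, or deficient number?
deficient

Proper divisors of 2014: sum = 1 + 2 + 19 + 38 + 53 + 106 + 1007 = 1226
Since 1226 < 2014, 2014 is deficient.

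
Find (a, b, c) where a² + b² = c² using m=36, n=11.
(1175, 792, 1417)

Euclid's formula: a = m² - n², b = 2mn, c = m² + n²
m = 36, n = 11
a = 36² - 11² = 1296 - 121 = 1175
b = 2 × 36 × 11 = 792
c = 36² + 11² = 1296 + 121 = 1417
Verification: 1175² + 792² = 1380625 + 627264 = 2007889 = 1417² ✓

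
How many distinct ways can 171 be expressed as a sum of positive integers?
301384802048

p(n) counts ways to write n as a sum of positive integers (order ignored).
Euler's pentagonal recurrence: p(k) = p(k-1) + p(k-2) - p(k-5) - p(k-7) + p(k-12) + p(k-15) - ... (offsets j(3j∓1)/2, signs ++--, p(0)=1, p(<0)=0).
DP table for k = 0..170: p(0)=1, p(1)=1, p(2)=2, p(3)=3, p(4)=5, p(5)=7, p(6)=11, p(7)=15, p(8)=22, p(9)=30, p(10)=42, p(11)=56, p(12)=77, p(13)=101, p(14)=135, p(15)=176, p(16)=231, p(17)=297, p(18)=385, p(19)=490, p(20)=627, p(21)=792, p(22)=1002, p(23)=1255, p(24)=1575, p(25)=1958, p(26)=2436, p(27)=3010, p(28)=3718, p(29)=4565, p(30)=5604, p(31)=6842, p(32)=8349, p(33)=10143, p(34)=12310, p(35)=14883, p(36)=17977, p(37)=21637, p(38)=26015, p(39)=31185, p(40)=37338, p(41)=44583, p(42)=53174, p(43)=63261, p(44)=75175, p(45)=89134, p(46)=105558, p(47)=124754, p(48)=147273, p(49)=173525, p(50)=204226, p(51)=239943, p(52)=281589, p(53)=329931, p(54)=386155, p(55)=451276, p(56)=526823, p(57)=614154, p(58)=715220, p(59)=831820, p(60)=966467, p(61)=1121505, p(62)=1300156, p(63)=1505499, p(64)=1741630, p(65)=2012558, p(66)=2323520, p(67)=2679689, p(68)=3087735, p(69)=3554345, p(70)=4087968, p(71)=4697205, p(72)=5392783, p(73)=6185689, p(74)=7089500, p(75)=8118264, p(76)=9289091, p(77)=10619863, p(78)=12132164, p(79)=13848650, p(80)=15796476, p(81)=18004327, p(82)=20506255, p(83)=23338469, p(84)=26543660, p(85)=30167357, p(86)=34262962, p(87)=38887673, p(88)=44108109, p(89)=49995925, p(90)=56634173, p(91)=64112359, p(92)=72533807, p(93)=82010177, p(94)=92669720, p(95)=104651419, p(96)=118114304, p(97)=133230930, p(98)=150198136, p(99)=169229875, p(100)=190569292, p(101)=214481126, p(102)=241265379, p(103)=271248950, p(104)=304801365, p(105)=342325709, p(106)=384276336, p(107)=431149389, p(108)=483502844, p(109)=541946240, p(110)=607163746, p(111)=679903203, p(112)=761002156, p(113)=851376628, p(114)=952050665, p(115)=1064144451, p(116)=1188908248, p(117)=1327710076, p(118)=1482074143, p(119)=1653668665, p(120)=1844349560, p(121)=2056148051, p(122)=2291320912, p(123)=2552338241, p(124)=2841940500, p(125)=3163127352, p(126)=3519222692, p(127)=3913864295, p(128)=4351078600, p(129)=4835271870, p(130)=5371315400, p(131)=5964539504, p(132)=6620830889, p(133)=7346629512, p(134)=8149040695, p(135)=9035836076, p(136)=10015581680, p(137)=11097645016, p(138)=12292341831, p(139)=13610949895, p(140)=15065878135, p(141)=16670689208, p(142)=18440293320, p(143)=20390982757, p(144)=22540654445, p(145)=24908858009, p(146)=27517052599, p(147)=30388671978, p(148)=33549419497, p(149)=37027355200, p(150)=40853235313, p(151)=45060624582, p(152)=49686288421, p(153)=54770336324, p(154)=60356673280, p(155)=66493182097, p(156)=73232243759, p(157)=80630964769, p(158)=88751778802, p(159)=97662728555, p(160)=107438159466, p(161)=118159068427, p(162)=129913904637, p(163)=142798995930, p(164)=156919475295, p(165)=172389800255, p(166)=189334822579, p(167)=207890420102, p(168)=228204732751, p(169)=250438925115, p(170)=274768617130.
Final step: p(171) = p(170) + p(169) - p(166) - p(164) + p(159) + p(156) - p(149) - p(145) + p(136) + p(131) - p(120) - p(114) + p(101) + p(94) - p(79) - p(71) + p(54) + p(45) - p(26) - p(16)
= 274768617130 + 250438925115 - 189334822579 - 156919475295 + 97662728555 + 73232243759 - 37027355200 - 24908858009 + 10015581680 + 5964539504 - 1844349560 - 952050665 + 214481126 + 92669720 - 13848650 - 4697205 + 386155 + 89134 - 2436 - 231
= 301384802048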